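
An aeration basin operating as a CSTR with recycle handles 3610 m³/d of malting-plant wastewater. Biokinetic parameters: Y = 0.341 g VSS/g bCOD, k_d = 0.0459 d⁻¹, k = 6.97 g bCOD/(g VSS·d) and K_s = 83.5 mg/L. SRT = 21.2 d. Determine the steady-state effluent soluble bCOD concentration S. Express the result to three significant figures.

From the Monod/SRT balance for a CMAS, S = K_s·(1+k_d θ_c)/[θ_c·(Y k − k_d) − 1] = 83.5 × (1 + 0.0459 × 21.2) / [21.2 × (0.341 × 6.97 − 0.0459) − 1] = 164.8 / 48.41 = 3.403 mg/L.

S ≈ 3.40 mg/L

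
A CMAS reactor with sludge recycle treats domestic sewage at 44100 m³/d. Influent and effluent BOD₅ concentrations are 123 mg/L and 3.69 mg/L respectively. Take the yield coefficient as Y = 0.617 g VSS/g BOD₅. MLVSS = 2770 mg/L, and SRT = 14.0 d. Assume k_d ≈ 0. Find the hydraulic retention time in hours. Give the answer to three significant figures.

Biomass mass balance (decay neglected): V·X = Y·Q·(S₀ − S)·θ_c, so V = 0.617 × 44100 × (123 − 3.69) × 14.0 / 2770 = 16408 m³.
Hydraulic retention time τ = V/Q = 16408 / 44100 = 0.3721 d = 8.929 h.

τ ≈ 8.93 h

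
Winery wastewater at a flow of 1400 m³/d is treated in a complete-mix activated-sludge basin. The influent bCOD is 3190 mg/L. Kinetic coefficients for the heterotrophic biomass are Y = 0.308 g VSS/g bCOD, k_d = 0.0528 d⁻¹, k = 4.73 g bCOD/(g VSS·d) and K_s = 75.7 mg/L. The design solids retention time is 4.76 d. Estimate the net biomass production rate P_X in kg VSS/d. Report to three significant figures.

For a completely mixed reactor with recycle the Lawrence–McCarty relation gives S = K_s·(1 + k_d·θ_c) / [θ_c·(Y·k − k_d) − 1] = 75.7 × (1 + 0.0528 × 4.76) / [4.76 × (0.308 × 4.73 − 0.0528) − 1] = 94.73 / 5.683 = 16.67 mg/L.
Correct the yield for decay: Y_obs = Y/(1 + k_d θ_c) = 0.308 / (1 + 0.0528 × 4.76) = 0.308 / 1.251 = 0.2461.
Mass of bCOD removed per day: Q(S₀ − S) = 1400 × 3173 g/m³ = 4443 kg/d.
Net biomass production P_X = Y_obs × Q·(S₀ − S) = 0.2461 × 4443 = 1093 kg VSS/d.

P_X ≈ 1090 kg VSS/d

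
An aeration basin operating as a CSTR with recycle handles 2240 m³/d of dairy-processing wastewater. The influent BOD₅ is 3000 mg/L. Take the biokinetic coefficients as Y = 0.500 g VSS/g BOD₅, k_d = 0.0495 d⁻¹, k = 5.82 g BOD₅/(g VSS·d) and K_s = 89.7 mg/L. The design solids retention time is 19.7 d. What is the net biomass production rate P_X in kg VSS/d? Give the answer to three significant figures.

P_X ≈ 1700 kg VSS/d

Effluent substrate depends only on kinetics and SRT: S = K_s(1 + k_d θ_c) / [θ_c(Yk − k_d) − 1] = 89.7 × (1 + 0.0495 × 19.7) / [19.7 × (0.500 × 5.82 − 0.0495) − 1] = 177.2 / 55.35 = 3.201 mg/L.
The observed yield is Y_obs = Y/(1 + k_d·θ_c) = 0.500 / (1 + 0.0495 × 19.7) = 0.500 / 1.975 = 0.2531 g VSS per g BOD₅ removed.
ΔS = 3000 − 3.20 = 2997 mg/L, so the substrate removal rate is 2240 × 2997/1000 = 6713 kg BOD₅/d.
So the net sludge growth is P_X = 0.2531 × 6713 = 1699 kg VSS/d.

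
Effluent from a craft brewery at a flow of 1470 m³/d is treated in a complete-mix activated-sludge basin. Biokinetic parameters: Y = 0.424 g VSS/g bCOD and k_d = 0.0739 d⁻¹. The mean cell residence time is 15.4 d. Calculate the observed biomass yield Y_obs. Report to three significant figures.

Y_obs ≈ 0.198 g VSS/g bCOD

Y_obs = Y / (1 + k_d θ_c) = 0.424 / (1 + 0.0739 × 15.4) = 0.424 / 2.138 = 0.1983.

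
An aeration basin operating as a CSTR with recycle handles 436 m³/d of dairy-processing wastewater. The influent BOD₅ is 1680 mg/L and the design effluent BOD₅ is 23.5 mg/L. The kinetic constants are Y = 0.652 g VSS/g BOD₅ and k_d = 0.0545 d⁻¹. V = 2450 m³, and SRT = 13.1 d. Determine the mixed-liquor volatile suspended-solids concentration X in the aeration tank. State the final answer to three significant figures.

X = Y·Q·ΔS·θ_c / [V·(1 + k_d θ_c)] = 0.652 × 436 × (1680 − 23.5) × 13.1 / [2450 × (1 + 0.0545 × 13.1)] = 1469 mg/L.

X ≈ 1470 mg/L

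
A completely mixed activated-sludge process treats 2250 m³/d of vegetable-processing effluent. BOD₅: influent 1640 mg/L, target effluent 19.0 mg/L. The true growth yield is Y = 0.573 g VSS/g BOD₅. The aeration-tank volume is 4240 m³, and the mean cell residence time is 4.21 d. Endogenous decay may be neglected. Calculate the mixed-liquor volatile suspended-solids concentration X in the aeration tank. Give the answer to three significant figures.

X ≈ 2080 mg/L

X = Y·Q·ΔS·θ_c / V = 0.573 × 2250 × (1640 − 19.0) × 4.21 / 4240 = 2075 mg/L.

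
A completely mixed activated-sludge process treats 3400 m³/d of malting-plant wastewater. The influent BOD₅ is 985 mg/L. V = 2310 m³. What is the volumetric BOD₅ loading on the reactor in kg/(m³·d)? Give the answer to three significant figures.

L_v ≈ 1.45 kg BOD₅/(m³·d)

Volumetric loading L_v = Q·S₀ / V = 3400 × 985 g/m³ / 2310 m³ = 1450 g/(m³·d) = 1.450 kg BOD₅/(m³·d).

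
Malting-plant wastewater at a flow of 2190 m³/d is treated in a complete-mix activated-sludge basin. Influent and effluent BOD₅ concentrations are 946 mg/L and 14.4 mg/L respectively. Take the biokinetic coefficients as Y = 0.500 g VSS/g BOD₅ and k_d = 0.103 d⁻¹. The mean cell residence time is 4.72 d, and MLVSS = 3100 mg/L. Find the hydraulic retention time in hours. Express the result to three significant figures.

Steady-state biomass mass balance: V·X·(1 + k_d·θ_c) = Y·Q·(S₀ − S)·θ_c, so V = 0.500 × 2190 × (946 − 14.4) × 4.72 / [3100 × (1 + 0.103 × 4.72)] = 4.81×10^6 / 4607 = 1045 m³.
τ = V/Q = 1045/2190 = 0.4772 d, or 11.45 h.

τ ≈ 11.5 h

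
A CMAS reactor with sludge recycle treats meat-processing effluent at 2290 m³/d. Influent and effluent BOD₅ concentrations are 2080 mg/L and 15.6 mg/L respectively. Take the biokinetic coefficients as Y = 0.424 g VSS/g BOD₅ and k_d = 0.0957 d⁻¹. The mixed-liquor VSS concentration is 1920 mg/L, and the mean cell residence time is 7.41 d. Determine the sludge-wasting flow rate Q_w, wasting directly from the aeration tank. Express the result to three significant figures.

From the SRT design equation V = Y Q (S₀−S) θ_c / [X (1 + k_d θ_c)] = 0.424 × 2290 × (2080 − 15.6) × 7.41 / [1920 × (1 + 0.0957 × 7.41)] = 1.49×10^7 / 3282 = 4526 m³.
Wasting from the aeration tank: Q_w = V / θ_c = 4526 / 7.41 = 610.8 m³/d.

Q_w ≈ 611 m³/d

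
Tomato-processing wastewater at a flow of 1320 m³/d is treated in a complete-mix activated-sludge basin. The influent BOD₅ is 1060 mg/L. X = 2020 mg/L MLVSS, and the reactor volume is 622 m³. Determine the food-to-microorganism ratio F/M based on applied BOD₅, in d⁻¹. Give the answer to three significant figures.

F/M = Q·S₀ / (V·X) = 1320 × 1060 / (622.0 × 2020) = 1.114 g BOD₅·(g VSS·d)⁻¹.

F/M ≈ 1.11 d⁻¹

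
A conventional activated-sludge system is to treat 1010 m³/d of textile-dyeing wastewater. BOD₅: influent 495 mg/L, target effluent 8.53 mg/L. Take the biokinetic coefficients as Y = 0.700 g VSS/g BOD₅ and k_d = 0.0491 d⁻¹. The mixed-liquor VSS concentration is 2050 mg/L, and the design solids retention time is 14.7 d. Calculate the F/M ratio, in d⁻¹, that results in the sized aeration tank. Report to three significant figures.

F/M ≈ 0.170 d⁻¹

Rearranging the biomass balance for a CMAS with decay, V = Y·Q·ΔS·θ_c / [X·(1+k_d θ_c)] = 0.700 × 1010 × (495 − 8.53) × 14.7 / [2050 × (1 + 0.0491 × 14.7)] = 5.06×10^6 / 3530 = 1432 m³.
F/M = Q·S₀ / (V·X) = 1010 × 495 / (1432 × 2050) = 0.1703 g BOD₅·(g VSS·d)⁻¹.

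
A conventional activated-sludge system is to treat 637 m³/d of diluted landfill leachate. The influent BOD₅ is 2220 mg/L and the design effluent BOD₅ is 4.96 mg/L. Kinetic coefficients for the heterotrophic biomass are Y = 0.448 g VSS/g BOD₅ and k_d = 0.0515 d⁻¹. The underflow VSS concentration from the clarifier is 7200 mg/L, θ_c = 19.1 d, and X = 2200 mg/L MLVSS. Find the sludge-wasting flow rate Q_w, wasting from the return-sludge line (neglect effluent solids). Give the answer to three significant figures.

From the SRT design equation V = Y Q (S₀−S) θ_c / [X (1 + k_d θ_c)] = 0.448 × 637 × (2220 − 4.96) × 19.1 / [2200 × (1 + 0.0515 × 19.1)] = 1.21×10^7 / 4364 = 2767 m³.
Q_w = (V·X)/(θ_c X_r) = 2767 × 2200 / (19.1 × 7200) = 44.26 m³/d.

Q_w ≈ 44.3 m³/d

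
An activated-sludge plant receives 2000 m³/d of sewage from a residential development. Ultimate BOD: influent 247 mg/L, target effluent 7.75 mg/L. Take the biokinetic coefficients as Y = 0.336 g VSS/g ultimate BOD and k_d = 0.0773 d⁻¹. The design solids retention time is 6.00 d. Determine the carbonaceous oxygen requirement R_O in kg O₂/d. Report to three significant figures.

Observed yield with endogenous decay: Y_obs = Y / (1 + k_d·θ_c) = 0.336 / (1 + 0.0773 × 6.00) = 0.336 / 1.464 = 0.2295 g VSS/g ultimate BOD.
Q·(S₀ − S) = 2000 × (247 − 7.75) × 10⁻³ = 478.5 kg/d removed.
Net sludge production P_X = 0.2295 × 478.5 = 109.8 kg VSS/d.
R_O = Q·(S₀ − S) − 1.42·P_X = 478.5 − 1.42 × 109.8 = 322.5 kg O₂/d.

R_O ≈ 323 kg O₂/d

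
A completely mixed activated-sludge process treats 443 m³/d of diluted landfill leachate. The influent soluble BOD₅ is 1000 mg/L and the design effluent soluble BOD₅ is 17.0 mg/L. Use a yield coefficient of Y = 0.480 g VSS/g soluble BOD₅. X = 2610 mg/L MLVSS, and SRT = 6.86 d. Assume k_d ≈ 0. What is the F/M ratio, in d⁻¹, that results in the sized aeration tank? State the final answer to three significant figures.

F/M ≈ 0.309 d⁻¹

V·X = Y·Q·ΔS·θ_c gives V = 0.480 × 443 × (1000 − 17.0) × 6.86 / 2610 = 549.4 m³.
F/M = Q·S₀ / (V·X) = 443 × 1000 / (549.4 × 2610) = 0.3089 g soluble BOD₅·(g VSS·d)⁻¹.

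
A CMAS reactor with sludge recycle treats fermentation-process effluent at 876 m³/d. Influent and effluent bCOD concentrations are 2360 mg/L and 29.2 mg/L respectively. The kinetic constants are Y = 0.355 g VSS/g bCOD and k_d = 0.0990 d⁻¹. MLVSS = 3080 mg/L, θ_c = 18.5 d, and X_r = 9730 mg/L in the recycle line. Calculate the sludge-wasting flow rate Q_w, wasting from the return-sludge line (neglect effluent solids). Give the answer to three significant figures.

Q_w ≈ 26.3 m³/d

From the SRT design equation V = Y Q (S₀−S) θ_c / [X (1 + k_d θ_c)] = 0.355 × 876 × (2360 − 29.2) × 18.5 / [3080 × (1 + 0.0990 × 18.5)] = 1.34×10^7 / 8721 = 1538 m³.
Wasting from the return line (neglecting effluent solids): Q_w = V·X / (θ_c·X_r) = 1538 × 3080 / (18.5 × 9730) = 26.31 m³/d.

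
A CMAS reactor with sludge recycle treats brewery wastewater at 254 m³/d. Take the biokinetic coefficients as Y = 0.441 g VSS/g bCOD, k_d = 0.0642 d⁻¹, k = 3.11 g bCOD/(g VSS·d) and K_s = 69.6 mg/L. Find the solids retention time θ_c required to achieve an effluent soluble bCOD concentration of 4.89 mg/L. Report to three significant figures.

θ_c ≈ 38.7 d

From 1/θ_c = Y·k·S/(K_s + S) − k_d: Y·k·S/(K_s+S) = 0.441 × 3.11 × 4.89 / (69.6 + 4.89) = 0.09003 d⁻¹.
Then 1/θ_c = μ − k_d = 0.09003 − 0.0642 = 0.02583 d⁻¹, giving θ_c = 38.71 d.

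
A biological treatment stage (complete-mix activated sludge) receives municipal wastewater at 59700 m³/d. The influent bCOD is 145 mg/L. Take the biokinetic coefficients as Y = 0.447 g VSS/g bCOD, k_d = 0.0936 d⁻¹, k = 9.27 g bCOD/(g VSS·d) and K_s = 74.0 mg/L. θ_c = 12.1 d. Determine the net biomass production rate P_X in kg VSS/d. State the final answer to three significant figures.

Effluent substrate depends only on kinetics and SRT: S = K_s(1 + k_d θ_c) / [θ_c(Yk − k_d) − 1] = 74.0 × (1 + 0.0936 × 12.1) / [12.1 × (0.447 × 9.27 − 0.0936) − 1] = 157.8 / 48.01 = 3.287 mg/L.
Y_obs = Y / (1 + k_d θ_c) = 0.447 / (1 + 0.0936 × 12.1) = 0.447 / 2.133 = 0.2096.
Substrate removed = Q·(S₀ − S) = 59700 m³/d × (145 − 3.29) g/m³ = 8.46×10^6 g/d = 8460 kg/d.
Biomass produced: P_X = Y_obs·Q·ΔS = 0.2096 × 8460 ≈ 1773 kg VSS/d.

P_X ≈ 1770 kg VSS/d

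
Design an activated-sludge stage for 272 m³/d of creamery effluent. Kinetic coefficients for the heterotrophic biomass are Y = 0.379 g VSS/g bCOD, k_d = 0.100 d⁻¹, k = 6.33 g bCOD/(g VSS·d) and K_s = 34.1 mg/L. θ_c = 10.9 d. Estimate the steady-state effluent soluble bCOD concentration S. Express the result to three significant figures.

For a completely mixed reactor with recycle the Lawrence–McCarty relation gives S = K_s·(1 + k_d·θ_c) / [θ_c·(Y·k − k_d) − 1] = 34.1 × (1 + 0.100 × 10.9) / [10.9 × (0.379 × 6.33 − 0.100) − 1] = 71.27 / 24.06 = 2.962 mg/L.

S ≈ 2.96 mg/L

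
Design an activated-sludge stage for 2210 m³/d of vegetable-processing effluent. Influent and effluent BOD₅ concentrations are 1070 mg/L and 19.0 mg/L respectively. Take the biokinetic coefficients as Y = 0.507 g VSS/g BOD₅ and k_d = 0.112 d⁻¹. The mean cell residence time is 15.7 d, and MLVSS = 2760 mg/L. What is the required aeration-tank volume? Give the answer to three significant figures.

From the SRT design equation V = Y Q (S₀−S) θ_c / [X (1 + k_d θ_c)] = 0.507 × 2210 × (1070 − 19.0) × 15.7 / [2760 × (1 + 0.112 × 15.7)] = 1.85×10^7 / 7613 = 2428 m³.

V ≈ 2430 m³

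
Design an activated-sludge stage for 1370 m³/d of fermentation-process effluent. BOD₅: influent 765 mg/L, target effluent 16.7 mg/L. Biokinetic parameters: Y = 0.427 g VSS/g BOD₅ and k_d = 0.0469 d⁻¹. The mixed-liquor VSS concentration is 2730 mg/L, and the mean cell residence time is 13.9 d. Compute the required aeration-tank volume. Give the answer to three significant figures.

V ≈ 1350 m³

Steady-state biomass mass balance: V·X·(1 + k_d·θ_c) = Y·Q·(S₀ − S)·θ_c, so V = 0.427 × 1370 × (765 − 16.7) × 13.9 / [2730 × (1 + 0.0469 × 13.9)] = 6.08×10^6 / 4510 = 1349 m³.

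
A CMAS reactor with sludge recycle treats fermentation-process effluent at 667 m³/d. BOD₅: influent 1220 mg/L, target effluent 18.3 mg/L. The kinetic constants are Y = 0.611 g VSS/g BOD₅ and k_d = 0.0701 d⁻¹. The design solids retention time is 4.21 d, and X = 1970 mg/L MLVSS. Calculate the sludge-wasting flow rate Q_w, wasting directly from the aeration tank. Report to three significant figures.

Steady-state biomass mass balance: V·X·(1 + k_d·θ_c) = Y·Q·(S₀ − S)·θ_c, so V = 0.611 × 667 × (1220 − 18.3) × 4.21 / [1970 × (1 + 0.0701 × 4.21)] = 2.06×10^6 / 2551 = 808.1 m³.
For wasting at MLVSS concentration, Q_w = V/θ_c = 808.1/4.21 = 191.9 m³/d.

Q_w ≈ 192 m³/d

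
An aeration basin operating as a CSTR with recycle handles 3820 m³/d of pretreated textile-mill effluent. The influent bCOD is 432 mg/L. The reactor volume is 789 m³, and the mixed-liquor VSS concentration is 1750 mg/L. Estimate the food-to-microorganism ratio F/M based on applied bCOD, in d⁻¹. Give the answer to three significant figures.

F/M ≈ 1.20 d⁻¹

F/M = Q·S₀ / (V·X) = 3820 × 432 / (789.0 × 1750) = 1.195 g bCOD·(g VSS·d)⁻¹.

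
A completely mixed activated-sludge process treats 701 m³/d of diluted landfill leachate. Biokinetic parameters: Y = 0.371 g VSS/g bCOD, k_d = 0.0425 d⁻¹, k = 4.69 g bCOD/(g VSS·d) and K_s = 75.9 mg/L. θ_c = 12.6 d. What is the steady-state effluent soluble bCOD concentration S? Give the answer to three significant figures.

S ≈ 5.72 mg/L

From the Monod/SRT balance for a CMAS, S = K_s·(1+k_d θ_c)/[θ_c·(Y k − k_d) − 1] = 75.9 × (1 + 0.0425 × 12.6) / [12.6 × (0.371 × 4.69 − 0.0425) − 1] = 116.5 / 20.39 = 5.716 mg/L.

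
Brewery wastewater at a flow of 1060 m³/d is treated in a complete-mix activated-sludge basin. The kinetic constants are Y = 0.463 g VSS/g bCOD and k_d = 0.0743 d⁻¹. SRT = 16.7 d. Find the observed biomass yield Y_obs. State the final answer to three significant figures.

Correct the yield for decay: Y_obs = Y/(1 + k_d θ_c) = 0.463 / (1 + 0.0743 × 16.7) = 0.463 / 2.241 = 0.2066.

Y_obs ≈ 0.207 g VSS/g bCOD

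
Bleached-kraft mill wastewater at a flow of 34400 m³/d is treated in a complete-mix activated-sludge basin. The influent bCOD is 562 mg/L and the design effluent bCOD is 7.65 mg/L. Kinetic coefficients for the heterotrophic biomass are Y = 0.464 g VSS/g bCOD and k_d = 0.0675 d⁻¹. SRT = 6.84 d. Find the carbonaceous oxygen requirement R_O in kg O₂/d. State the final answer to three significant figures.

Y_obs = Y / (1 + k_d θ_c) = 0.464 / (1 + 0.0675 × 6.84) = 0.464 / 1.462 = 0.3174.
Substrate removed = Q·(S₀ − S) = 34400 m³/d × (562 − 7.65) g/m³ = 1.91×10^7 g/d = 19070 kg/d.
Biomass synthesised: P_X = Y_obs × 19070 = 6053 kg VSS/d.
Carbonaceous O₂ demand = substrate oxidised − cell-mass equivalent = 19070 − 1.42 × 6053 = 10474 kg O₂/d.

R_O ≈ 10500 kg O₂/d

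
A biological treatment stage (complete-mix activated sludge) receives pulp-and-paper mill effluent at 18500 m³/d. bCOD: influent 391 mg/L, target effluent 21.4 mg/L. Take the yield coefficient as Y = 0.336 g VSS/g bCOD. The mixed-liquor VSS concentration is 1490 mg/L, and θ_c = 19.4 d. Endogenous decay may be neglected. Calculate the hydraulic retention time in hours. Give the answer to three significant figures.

Biomass mass balance (decay neglected): V·X = Y·Q·(S₀ − S)·θ_c, so V = 0.336 × 18500 × (391 − 21.4) × 19.4 / 1490 = 29913 m³.
τ = V/Q = 29913/18500 = 1.617 d, or 38.81 h.

τ ≈ 38.8 h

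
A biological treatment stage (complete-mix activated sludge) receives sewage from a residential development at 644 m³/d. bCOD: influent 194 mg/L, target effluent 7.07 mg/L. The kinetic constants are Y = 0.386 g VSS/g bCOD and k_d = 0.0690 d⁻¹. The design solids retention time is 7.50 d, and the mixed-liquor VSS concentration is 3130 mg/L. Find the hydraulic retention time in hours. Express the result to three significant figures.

Steady-state biomass mass balance: V·X·(1 + k_d·θ_c) = Y·Q·(S₀ − S)·θ_c, so V = 0.386 × 644 × (194 − 7.07) × 7.50 / [3130 × (1 + 0.0690 × 7.50)] = 3.49×10^5 / 4750 = 73.37 m³.
HRT = V/Q = 73.37 m³ / 644 m³·d⁻¹ = 0.1139 d × 24 = 2.734 h.

τ ≈ 2.73 h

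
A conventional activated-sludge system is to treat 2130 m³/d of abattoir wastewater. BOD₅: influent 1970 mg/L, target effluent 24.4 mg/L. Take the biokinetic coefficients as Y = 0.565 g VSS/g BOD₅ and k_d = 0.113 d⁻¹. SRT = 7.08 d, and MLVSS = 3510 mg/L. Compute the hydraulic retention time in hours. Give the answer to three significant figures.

τ ≈ 29.6 h

From the SRT design equation V = Y Q (S₀−S) θ_c / [X (1 + k_d θ_c)] = 0.565 × 2130 × (1970 − 24.4) × 7.08 / [3510 × (1 + 0.113 × 7.08)] = 1.66×10^7 / 6318 = 2624 m³.
Hydraulic retention time τ = V/Q = 2624 / 2130 = 1.232 d = 29.56 h.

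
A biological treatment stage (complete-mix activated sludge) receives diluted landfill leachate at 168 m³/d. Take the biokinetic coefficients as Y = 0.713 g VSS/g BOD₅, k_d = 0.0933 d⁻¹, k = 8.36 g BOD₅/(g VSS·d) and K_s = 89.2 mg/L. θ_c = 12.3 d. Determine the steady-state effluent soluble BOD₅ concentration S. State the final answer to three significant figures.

Effluent substrate depends only on kinetics and SRT: S = K_s(1 + k_d θ_c) / [θ_c(Yk − k_d) − 1] = 89.2 × (1 + 0.0933 × 12.3) / [12.3 × (0.713 × 8.36 − 0.0933) − 1] = 191.6 / 71.17 = 2.692 mg/L.

S ≈ 2.69 mg/L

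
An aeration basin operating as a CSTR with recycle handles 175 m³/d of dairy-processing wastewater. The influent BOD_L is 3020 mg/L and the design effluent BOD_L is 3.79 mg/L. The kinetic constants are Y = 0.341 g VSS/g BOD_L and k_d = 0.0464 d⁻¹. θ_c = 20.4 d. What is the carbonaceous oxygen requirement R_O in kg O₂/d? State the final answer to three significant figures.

Observed yield with endogenous decay: Y_obs = Y / (1 + k_d·θ_c) = 0.341 / (1 + 0.0464 × 20.4) = 0.341 / 1.947 = 0.1752 g VSS/g BOD_L.
ΔS = 3020 − 3.79 = 3016 mg/L, so the substrate removal rate is 175 × 3016/1000 = 527.8 kg BOD_L/d.
Biomass synthesised: P_X = Y_obs × 527.8 = 92.47 kg VSS/d.
R_O = Q·ΔS − 1.42 P_X = 527.8 − 131.3 = 396.5 kg O₂/d.

R_O ≈ 397 kg O₂/d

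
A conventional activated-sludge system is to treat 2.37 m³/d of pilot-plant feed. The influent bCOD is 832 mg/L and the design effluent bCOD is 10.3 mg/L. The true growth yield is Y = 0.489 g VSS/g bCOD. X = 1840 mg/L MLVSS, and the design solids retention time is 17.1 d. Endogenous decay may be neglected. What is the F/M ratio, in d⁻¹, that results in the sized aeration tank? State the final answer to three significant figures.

F/M ≈ 0.121 d⁻¹

Biomass mass balance (decay neglected): V·X = Y·Q·(S₀ − S)·θ_c, so V = 0.489 × 2.37 × (832 − 10.3) × 17.1 / 1840 = 8.850 m³.
Food-to-microorganism ratio F/M = Q S₀ / (V X) = 2.37 × 832 / (8.850 × 1840) = 0.1211 d⁻¹.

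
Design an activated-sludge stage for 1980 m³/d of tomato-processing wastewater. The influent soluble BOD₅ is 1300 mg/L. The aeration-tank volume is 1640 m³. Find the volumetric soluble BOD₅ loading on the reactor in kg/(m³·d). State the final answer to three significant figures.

Applied soluble BOD₅ load per unit volume = Q·S₀/V = (1980 × 1300/1000)/1640 = 1.570 kg soluble BOD₅·m⁻³·d⁻¹.

L_v ≈ 1.57 kg soluble BOD₅/(m³·d)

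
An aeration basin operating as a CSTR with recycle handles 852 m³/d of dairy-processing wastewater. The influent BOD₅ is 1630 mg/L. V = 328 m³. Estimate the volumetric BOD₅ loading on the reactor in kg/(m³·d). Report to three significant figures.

L_v ≈ 4.23 kg BOD₅/(m³·d)

L_v = Q S₀ / V = 852 × 1630 × 10⁻³ / 328.0 = 4.234 kg/(m³·d).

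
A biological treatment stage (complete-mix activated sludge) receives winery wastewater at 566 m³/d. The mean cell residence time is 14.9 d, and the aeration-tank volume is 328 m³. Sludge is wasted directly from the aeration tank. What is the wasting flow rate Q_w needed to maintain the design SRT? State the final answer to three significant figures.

Q_w ≈ 22.0 m³/d

Wasting from the aeration tank: Q_w = V / θ_c = 328.0 / 14.9 = 22.01 m³/d.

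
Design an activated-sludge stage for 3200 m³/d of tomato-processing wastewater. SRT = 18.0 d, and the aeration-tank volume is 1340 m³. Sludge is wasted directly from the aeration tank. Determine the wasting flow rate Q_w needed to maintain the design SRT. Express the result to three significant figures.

Q_w ≈ 74.4 m³/d

With mixed-liquor wasting, θ_c = V/Q_w, so Q_w = V/θ_c = 1340/18.0 = 74.44 m³/d.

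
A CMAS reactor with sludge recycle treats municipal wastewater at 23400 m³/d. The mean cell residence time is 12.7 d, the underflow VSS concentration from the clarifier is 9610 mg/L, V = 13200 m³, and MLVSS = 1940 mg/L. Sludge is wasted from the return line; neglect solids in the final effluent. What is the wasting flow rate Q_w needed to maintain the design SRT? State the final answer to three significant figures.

θ_c = V·X/(Q_w·X_r) when wasting from the recycle, so Q_w = V·X/(θ_c·X_r) = 13200 × 1940 / (12.7 × 9610) = 209.8 m³/d.

Q_w ≈ 210 m³/d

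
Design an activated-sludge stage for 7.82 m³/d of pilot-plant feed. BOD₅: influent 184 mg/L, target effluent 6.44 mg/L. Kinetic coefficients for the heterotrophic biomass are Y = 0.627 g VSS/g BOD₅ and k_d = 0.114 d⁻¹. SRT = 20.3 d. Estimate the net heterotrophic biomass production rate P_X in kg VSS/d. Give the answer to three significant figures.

P_X ≈ 0.263 kg VSS/d

Observed yield with endogenous decay: Y_obs = Y / (1 + k_d·θ_c) = 0.627 / (1 + 0.114 × 20.3) = 0.627 / 3.314 = 0.1892 g VSS/g BOD₅.
Q·(S₀ − S) = 7.82 × (184 − 6.44) × 10⁻³ = 1.389 kg/d removed.
So the net sludge growth is P_X = 0.1892 × 1.389 = 0.2627 kg VSS/d.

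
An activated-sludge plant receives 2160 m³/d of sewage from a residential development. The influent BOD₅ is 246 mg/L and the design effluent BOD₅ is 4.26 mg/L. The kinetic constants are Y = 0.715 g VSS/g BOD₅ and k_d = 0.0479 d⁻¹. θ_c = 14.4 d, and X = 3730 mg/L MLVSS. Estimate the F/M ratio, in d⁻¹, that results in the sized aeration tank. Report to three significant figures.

F/M ≈ 0.167 d⁻¹

Rearranging the biomass balance for a CMAS with decay, V = Y·Q·ΔS·θ_c / [X·(1+k_d θ_c)] = 0.715 × 2160 × (246 − 4.26) × 14.4 / [3730 × (1 + 0.0479 × 14.4)] = 5.38×10^6 / 6303 = 853.0 m³.
F/M = Q·S₀ / (V·X) = 2160 × 246 / (853.0 × 3730) = 0.1670 g BOD₅·(g VSS·d)⁻¹.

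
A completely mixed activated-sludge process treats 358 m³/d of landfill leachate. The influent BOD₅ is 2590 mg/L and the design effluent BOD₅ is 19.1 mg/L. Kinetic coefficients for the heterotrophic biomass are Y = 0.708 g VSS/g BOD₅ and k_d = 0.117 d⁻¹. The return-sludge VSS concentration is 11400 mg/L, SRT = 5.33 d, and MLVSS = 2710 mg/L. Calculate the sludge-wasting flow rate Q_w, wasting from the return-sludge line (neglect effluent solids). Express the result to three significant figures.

Steady-state biomass mass balance: V·X·(1 + k_d·θ_c) = Y·Q·(S₀ − S)·θ_c, so V = 0.708 × 358 × (2590 − 19.1) × 5.33 / [2710 × (1 + 0.117 × 5.33)] = 3.47×10^6 / 4400 = 789.4 m³.
Q_w = (V·X)/(θ_c X_r) = 789.4 × 2710 / (5.33 × 11400) = 35.21 m³/d.

Q_w ≈ 35.2 m³/d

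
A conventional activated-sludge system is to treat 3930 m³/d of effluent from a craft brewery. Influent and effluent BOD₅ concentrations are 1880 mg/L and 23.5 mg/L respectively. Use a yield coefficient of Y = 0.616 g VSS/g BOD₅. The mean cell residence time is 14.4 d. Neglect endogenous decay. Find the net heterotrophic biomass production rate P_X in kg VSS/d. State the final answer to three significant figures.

No decay correction is needed, so Y_obs = Y = 0.616.
Mass of BOD₅ removed per day: Q(S₀ − S) = 3930 × 1856 g/m³ = 7296 kg/d.
P_X = Y_obs · Q(S₀ − S) = 0.6160 × 7296 = 4494 kg VSS/d.

P_X ≈ 4490 kg VSS/d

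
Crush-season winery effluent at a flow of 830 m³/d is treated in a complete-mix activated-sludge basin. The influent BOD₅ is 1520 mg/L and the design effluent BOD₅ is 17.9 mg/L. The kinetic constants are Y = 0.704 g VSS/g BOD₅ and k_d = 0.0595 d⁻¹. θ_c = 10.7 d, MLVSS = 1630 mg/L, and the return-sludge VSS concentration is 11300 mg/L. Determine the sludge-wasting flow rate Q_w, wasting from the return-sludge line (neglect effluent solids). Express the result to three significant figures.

Q_w ≈ 47.5 m³/d

From the SRT design equation V = Y Q (S₀−S) θ_c / [X (1 + k_d θ_c)] = 0.704 × 830 × (1520 − 17.9) × 10.7 / [1630 × (1 + 0.0595 × 10.7)] = 9.39×10^6 / 2668 = 3520 m³.
Wasting from the return line (neglecting effluent solids): Q_w = V·X / (θ_c·X_r) = 3520 × 1630 / (10.7 × 11300) = 47.46 m³/d.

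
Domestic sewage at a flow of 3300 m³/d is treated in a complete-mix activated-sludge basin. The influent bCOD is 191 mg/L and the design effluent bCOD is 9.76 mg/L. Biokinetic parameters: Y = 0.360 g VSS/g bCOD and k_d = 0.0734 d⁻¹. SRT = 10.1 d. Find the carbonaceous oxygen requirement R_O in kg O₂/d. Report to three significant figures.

Correct the yield for decay: Y_obs = Y/(1 + k_d θ_c) = 0.360 / (1 + 0.0734 × 10.1) = 0.360 / 1.741 = 0.2067.
Q·(S₀ − S) = 3300 × (191 − 9.76) × 10⁻³ = 598.1 kg/d removed.
Biomass synthesised: P_X = Y_obs × 598.1 = 123.6 kg VSS/d.
R_O = Q·ΔS − 1.42 P_X = 598.1 − 175.6 = 422.5 kg O₂/d.

R_O ≈ 423 kg O₂/d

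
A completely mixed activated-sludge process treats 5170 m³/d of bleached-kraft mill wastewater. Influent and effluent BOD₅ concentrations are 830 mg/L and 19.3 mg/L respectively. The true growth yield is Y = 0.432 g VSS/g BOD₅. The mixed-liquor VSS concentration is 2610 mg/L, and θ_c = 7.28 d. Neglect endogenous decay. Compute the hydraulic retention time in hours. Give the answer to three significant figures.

With k_d = 0 the design equation reduces to V = Y Q (S₀−S) θ_c / X = 0.432 × 5170 × (830 − 19.3) × 7.28 / 2610 = 5050 m³.
τ = V/Q = 5050/5170 = 0.9769 d, or 23.44 h.

τ ≈ 23.4 h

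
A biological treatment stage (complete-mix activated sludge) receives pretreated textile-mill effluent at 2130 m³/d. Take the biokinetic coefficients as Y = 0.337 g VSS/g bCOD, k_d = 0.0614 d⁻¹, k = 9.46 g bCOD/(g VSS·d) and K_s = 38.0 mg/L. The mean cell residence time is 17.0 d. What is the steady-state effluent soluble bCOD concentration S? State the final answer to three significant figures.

From the Monod/SRT balance for a CMAS, S = K_s·(1+k_d θ_c)/[θ_c·(Y k − k_d) − 1] = 38.0 × (1 + 0.0614 × 17.0) / [17.0 × (0.337 × 9.46 − 0.0614) − 1] = 77.66 / 52.15 = 1.489 mg/L.

S ≈ 1.49 mg/L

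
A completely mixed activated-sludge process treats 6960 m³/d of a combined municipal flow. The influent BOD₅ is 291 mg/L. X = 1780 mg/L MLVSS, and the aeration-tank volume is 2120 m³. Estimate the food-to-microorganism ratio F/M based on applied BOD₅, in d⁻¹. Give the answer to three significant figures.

F/M ≈ 0.537 d⁻¹

F/M = applied load / biomass = Q·S₀/(V·X) = 6960 × 291 / (2120 × 1780) = 0.5367 d⁻¹.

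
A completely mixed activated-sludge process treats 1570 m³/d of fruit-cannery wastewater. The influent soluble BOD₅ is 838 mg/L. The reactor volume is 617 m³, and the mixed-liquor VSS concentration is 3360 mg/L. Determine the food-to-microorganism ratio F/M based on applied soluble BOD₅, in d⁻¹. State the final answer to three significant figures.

F/M = applied load / biomass = Q·S₀/(V·X) = 1570 × 838 / (617.0 × 3360) = 0.6346 d⁻¹.

F/M ≈ 0.635 d⁻¹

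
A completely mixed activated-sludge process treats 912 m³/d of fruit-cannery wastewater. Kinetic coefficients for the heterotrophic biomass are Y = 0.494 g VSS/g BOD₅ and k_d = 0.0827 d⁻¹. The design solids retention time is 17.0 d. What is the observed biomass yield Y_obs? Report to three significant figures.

Y_obs ≈ 0.205 g VSS/g BOD₅

Observed yield with endogenous decay: Y_obs = Y / (1 + k_d·θ_c) = 0.494 / (1 + 0.0827 × 17.0) = 0.494 / 2.406 = 0.2053 g VSS/g BOD₅.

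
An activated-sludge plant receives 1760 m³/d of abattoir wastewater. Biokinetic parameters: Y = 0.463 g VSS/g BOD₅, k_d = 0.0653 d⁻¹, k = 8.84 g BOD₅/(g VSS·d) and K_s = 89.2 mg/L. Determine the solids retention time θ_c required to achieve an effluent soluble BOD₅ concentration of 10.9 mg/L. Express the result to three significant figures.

θ_c ≈ 2.63 d

At the target effluent, Y k S/(K_s+S) = 0.463×8.84×10.9/100.1 = 0.4457 d⁻¹.
θ_c = 1/(μ − k_d) = 1/(0.4457 − 0.0653) = 1/0.3804 = 2.629 d.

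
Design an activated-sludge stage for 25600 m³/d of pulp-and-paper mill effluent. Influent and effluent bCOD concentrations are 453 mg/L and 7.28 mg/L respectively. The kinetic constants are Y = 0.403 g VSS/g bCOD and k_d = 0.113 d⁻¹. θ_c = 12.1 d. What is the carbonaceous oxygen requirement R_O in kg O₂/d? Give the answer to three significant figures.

Y_obs = Y / (1 + k_d θ_c) = 0.403 / (1 + 0.113 × 12.1) = 0.403 / 2.367 = 0.1702.
ΔS = 453 − 7.28 = 445.7 mg/L, so the substrate removal rate is 25600 × 445.7/1000 = 11410 kg bCOD/d.
Net sludge production P_X = 0.1702 × 11410 = 1942 kg VSS/d.
R_O = Q·ΔS − 1.42 P_X = 11410 − 2758 = 8652 kg O₂/d.

R_O ≈ 8650 kg O₂/d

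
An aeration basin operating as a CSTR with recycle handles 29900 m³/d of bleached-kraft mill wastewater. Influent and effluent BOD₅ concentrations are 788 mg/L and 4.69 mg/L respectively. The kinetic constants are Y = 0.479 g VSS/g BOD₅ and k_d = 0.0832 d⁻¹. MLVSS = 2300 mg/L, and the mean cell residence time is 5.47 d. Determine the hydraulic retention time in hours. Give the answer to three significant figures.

τ ≈ 14.7 h

Rearranging the biomass balance for a CMAS with decay, V = Y·Q·ΔS·θ_c / [X·(1+k_d θ_c)] = 0.479 × 29900 × (788 − 4.69) × 5.47 / [2300 × (1 + 0.0832 × 5.47)] = 6.14×10^7 / 3347 = 18336 m³.
HRT = V/Q = 18336 m³ / 29900 m³·d⁻¹ = 0.6132 d × 24 = 14.72 h.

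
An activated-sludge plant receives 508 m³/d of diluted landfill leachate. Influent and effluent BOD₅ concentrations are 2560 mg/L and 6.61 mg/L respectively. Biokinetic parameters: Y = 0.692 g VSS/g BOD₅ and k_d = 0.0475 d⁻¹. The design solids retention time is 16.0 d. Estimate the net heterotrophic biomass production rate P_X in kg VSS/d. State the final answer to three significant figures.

P_X ≈ 510 kg VSS/d

Observed yield with endogenous decay: Y_obs = Y / (1 + k_d·θ_c) = 0.692 / (1 + 0.0475 × 16.0) = 0.692 / 1.760 = 0.3932 g VSS/g BOD₅.
ΔS = 2560 − 6.61 = 2553 mg/L, so the substrate removal rate is 508 × 2553/1000 = 1297 kg BOD₅/d.
So the net sludge growth is P_X = 0.3932 × 1297 = 510.0 kg VSS/d.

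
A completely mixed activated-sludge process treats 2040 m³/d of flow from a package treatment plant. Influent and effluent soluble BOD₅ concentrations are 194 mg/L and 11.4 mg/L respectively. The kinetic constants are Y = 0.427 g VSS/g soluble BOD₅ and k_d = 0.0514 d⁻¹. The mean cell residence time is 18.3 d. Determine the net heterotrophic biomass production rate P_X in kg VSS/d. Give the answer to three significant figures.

Observed yield with endogenous decay: Y_obs = Y / (1 + k_d·θ_c) = 0.427 / (1 + 0.0514 × 18.3) = 0.427 / 1.941 = 0.2200 g VSS/g soluble BOD₅.
Q·(S₀ − S) = 2040 × (194 − 11.4) × 10⁻³ = 372.5 kg/d removed.
So the net sludge growth is P_X = 0.2200 × 372.5 = 81.96 kg VSS/d.

P_X ≈ 82.0 kg VSS/d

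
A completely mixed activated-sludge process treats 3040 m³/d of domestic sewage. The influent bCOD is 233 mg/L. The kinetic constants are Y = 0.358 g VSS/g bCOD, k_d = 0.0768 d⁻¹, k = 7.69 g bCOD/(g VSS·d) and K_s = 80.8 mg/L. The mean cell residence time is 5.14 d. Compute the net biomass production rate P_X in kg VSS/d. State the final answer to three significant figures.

P_X ≈ 175 kg VSS/d

From the Monod/SRT balance for a CMAS, S = K_s·(1+k_d θ_c)/[θ_c·(Y k − k_d) − 1] = 80.8 × (1 + 0.0768 × 5.14) / [5.14 × (0.358 × 7.69 − 0.0768) − 1] = 112.7 / 12.76 = 8.835 mg/L.
Y_obs = Y / (1 + k_d θ_c) = 0.358 / (1 + 0.0768 × 5.14) = 0.358 / 1.395 = 0.2567.
ΔS = 233 − 8.83 = 224.2 mg/L, so the substrate removal rate is 3040 × 224.2/1000 = 681.5 kg bCOD/d.
Net biomass production P_X = Y_obs × Q·(S₀ − S) = 0.2567 × 681.5 = 174.9 kg VSS/d.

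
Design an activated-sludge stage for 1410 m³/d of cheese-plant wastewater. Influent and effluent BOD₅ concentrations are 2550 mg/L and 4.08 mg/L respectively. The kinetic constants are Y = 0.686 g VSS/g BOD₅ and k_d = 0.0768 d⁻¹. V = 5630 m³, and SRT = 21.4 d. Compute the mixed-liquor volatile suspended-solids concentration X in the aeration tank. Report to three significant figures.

X ≈ 3540 mg/L

X = Y·Q·ΔS·θ_c / [V·(1 + k_d θ_c)] = 0.686 × 1410 × (2550 − 4.08) × 21.4 / [5630 × (1 + 0.0768 × 21.4)] = 3541 mg/L.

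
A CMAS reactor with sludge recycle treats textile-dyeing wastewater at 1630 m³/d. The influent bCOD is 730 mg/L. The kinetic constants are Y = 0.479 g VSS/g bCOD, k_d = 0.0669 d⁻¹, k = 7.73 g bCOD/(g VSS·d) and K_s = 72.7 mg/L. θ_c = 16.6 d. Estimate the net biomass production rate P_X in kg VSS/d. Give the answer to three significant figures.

From the Monod/SRT balance for a CMAS, S = K_s·(1+k_d θ_c)/[θ_c·(Y k − k_d) − 1] = 72.7 × (1 + 0.0669 × 16.6) / [16.6 × (0.479 × 7.73 − 0.0669) − 1] = 153.4 / 59.35 = 2.585 mg/L.
Correct the yield for decay: Y_obs = Y/(1 + k_d θ_c) = 0.479 / (1 + 0.0669 × 16.6) = 0.479 / 2.111 = 0.2270.
ΔS = 730 − 2.59 = 727.4 mg/L, so the substrate removal rate is 1630 × 727.4/1000 = 1186 kg bCOD/d.
So the net sludge growth is P_X = 0.2270 × 1186 = 269.1 kg VSS/d.

P_X ≈ 269 kg VSS/d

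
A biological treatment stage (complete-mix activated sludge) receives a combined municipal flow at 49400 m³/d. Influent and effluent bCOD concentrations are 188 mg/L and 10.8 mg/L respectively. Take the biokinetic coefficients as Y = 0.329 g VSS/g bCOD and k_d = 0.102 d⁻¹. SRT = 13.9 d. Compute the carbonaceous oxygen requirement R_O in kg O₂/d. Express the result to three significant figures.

Correct the yield for decay: Y_obs = Y/(1 + k_d θ_c) = 0.329 / (1 + 0.102 × 13.9) = 0.329 / 2.418 = 0.1361.
Mass of bCOD removed per day: Q(S₀ − S) = 49400 × 177.2 g/m³ = 8754 kg/d.
Biomass synthesised: P_X = Y_obs × 8754 = 1191 kg VSS/d.
Carbonaceous O₂ demand = substrate oxidised − cell-mass equivalent = 8754 − 1.42 × 1191 = 7062 kg O₂/d.

R_O ≈ 7060 kg O₂/d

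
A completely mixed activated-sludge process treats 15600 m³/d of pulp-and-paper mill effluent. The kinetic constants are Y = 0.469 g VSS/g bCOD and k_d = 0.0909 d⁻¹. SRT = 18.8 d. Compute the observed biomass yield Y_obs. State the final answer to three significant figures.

Y_obs ≈ 0.173 g VSS/g bCOD

Correct the yield for decay: Y_obs = Y/(1 + k_d θ_c) = 0.469 / (1 + 0.0909 × 18.8) = 0.469 / 2.709 = 0.1731.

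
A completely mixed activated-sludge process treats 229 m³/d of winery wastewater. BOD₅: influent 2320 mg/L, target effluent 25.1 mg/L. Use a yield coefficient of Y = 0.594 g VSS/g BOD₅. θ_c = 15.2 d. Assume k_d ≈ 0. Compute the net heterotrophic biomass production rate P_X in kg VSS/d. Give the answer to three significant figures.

P_X ≈ 312 kg VSS/d

No decay correction is needed, so Y_obs = Y = 0.594.
ΔS = 2320 − 25.1 = 2295 mg/L, so the substrate removal rate is 229 × 2295/1000 = 525.5 kg BOD₅/d.
Biomass produced: P_X = Y_obs·Q·ΔS = 0.5940 × 525.5 ≈ 312.2 kg VSS/d.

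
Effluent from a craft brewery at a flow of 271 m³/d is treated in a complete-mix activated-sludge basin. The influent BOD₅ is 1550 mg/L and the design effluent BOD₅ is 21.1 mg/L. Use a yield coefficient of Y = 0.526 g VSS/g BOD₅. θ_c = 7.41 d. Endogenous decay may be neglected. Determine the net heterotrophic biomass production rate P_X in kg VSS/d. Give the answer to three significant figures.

P_X ≈ 218 kg VSS/d

Since k_d ≈ 0, Y_obs = Y = 0.526 g VSS/g BOD₅.
Q·(S₀ − S) = 271 × (1550 − 21.1) × 10⁻³ = 414.3 kg/d removed.
Biomass produced: P_X = Y_obs·Q·ΔS = 0.5260 × 414.3 ≈ 217.9 kg VSS/d.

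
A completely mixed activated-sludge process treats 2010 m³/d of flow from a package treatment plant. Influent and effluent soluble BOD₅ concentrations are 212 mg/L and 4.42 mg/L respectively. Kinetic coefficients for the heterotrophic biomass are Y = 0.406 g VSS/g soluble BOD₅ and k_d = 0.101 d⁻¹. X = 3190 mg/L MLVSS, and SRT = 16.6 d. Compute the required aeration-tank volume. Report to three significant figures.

V ≈ 329 m³

Steady-state biomass mass balance: V·X·(1 + k_d·θ_c) = Y·Q·(S₀ − S)·θ_c, so V = 0.406 × 2010 × (212 − 4.42) × 16.6 / [3190 × (1 + 0.101 × 16.6)] = 2.81×10^6 / 8538 = 329.3 m³.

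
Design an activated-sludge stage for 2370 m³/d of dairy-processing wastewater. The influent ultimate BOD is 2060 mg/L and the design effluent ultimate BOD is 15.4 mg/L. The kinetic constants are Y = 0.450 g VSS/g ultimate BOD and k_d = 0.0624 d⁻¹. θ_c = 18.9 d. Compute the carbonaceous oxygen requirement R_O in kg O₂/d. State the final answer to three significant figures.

R_O ≈ 3420 kg O₂/d

Correct the yield for decay: Y_obs = Y/(1 + k_d θ_c) = 0.450 / (1 + 0.0624 × 18.9) = 0.450 / 2.179 = 0.2065.
Substrate removed = Q·(S₀ − S) = 2370 m³/d × (2060 − 15.4) g/m³ = 4.85×10^6 g/d = 4846 kg/d.
Biomass synthesised: P_X = Y_obs × 4846 = 1001 kg VSS/d.
R_O = Q·ΔS − 1.42 P_X = 4846 − 1421 = 3425 kg O₂/d.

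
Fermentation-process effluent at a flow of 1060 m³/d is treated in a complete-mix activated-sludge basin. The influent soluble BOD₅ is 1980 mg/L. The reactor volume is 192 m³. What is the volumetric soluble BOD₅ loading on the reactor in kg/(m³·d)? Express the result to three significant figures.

Applied soluble BOD₅ load per unit volume = Q·S₀/V = (1060 × 1980/1000)/192.0 = 10.93 kg soluble BOD₅·m⁻³·d⁻¹.

L_v ≈ 10.9 kg soluble BOD₅/(m³·d)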